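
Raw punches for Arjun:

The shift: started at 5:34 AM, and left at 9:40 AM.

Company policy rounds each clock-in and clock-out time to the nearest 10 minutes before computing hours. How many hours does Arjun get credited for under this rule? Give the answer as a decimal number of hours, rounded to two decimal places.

4.17 hours

The shift: in 5:34 AM→5:30 AM, out 9:40 AM→9:40 AM; 4 h 10 min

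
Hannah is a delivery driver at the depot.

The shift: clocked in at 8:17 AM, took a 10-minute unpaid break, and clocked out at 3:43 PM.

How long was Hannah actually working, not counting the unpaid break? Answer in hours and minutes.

The shift: 8:17 AM–3:43 PM = 7 h 26 min; less 10 min break → 7 h 16 min

7 h 16 min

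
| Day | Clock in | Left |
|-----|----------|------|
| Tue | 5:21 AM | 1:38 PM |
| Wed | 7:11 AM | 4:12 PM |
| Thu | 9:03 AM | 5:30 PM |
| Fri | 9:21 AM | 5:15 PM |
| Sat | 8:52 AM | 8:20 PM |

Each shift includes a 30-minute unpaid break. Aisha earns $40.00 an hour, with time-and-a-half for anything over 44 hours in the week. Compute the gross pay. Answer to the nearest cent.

Tue: 5:21 AM–1:38 PM = 8 h 17 min; less 30 min break → 7 h 47 min
Wed: 7:11 AM–4:12 PM = 9 h 1 min; less 30 min break → 8 h 31 min
Thu: 9:03 AM–5:30 PM = 8 h 27 min; less 30 min break → 7 h 57 min
Fri: 9:21 AM–5:15 PM = 7 h 54 min; less 30 min break → 7 h 24 min
Sat: 8:52 AM–8:20 PM = 11 h 28 min; less 30 min break → 10 h 58 min
Total worked: 42 h 37 min = 2557 min.
Regular 42 h 37 min = 2557 min at $40.00/h; overtime 0 h 0 min = 0 min at $60.00/h.
Pay = (2557 × $40.00 + 0 × $60.00) ÷ 60 = $1704.67.

$1704.67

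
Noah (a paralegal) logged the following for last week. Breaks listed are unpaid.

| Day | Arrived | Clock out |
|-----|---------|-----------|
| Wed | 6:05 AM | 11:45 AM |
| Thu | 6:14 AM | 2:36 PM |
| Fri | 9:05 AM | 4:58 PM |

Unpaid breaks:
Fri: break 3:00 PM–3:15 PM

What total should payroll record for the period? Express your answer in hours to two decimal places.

Wed: 6:05 AM–11:45 AM = 5 h 40 min
Thu: 6:14 AM–2:36 PM = 8 h 22 min
Fri: 9:05 AM–4:58 PM = 7 h 53 min; less 15 min break → 7 h 38 min
Total: 5 h 40 min + 8 h 22 min + 7 h 38 min = 21 h 40 min.

21.67 hours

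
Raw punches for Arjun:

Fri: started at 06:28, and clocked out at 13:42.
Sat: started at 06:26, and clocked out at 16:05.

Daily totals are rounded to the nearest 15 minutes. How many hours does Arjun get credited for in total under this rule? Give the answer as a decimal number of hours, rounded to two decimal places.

Fri: 06:28–13:42 = 7 h 14 min → rounds to 7 h 15 min
Sat: 06:26–16:05 = 9 h 39 min → rounds to 9 h 45 min
Total credited: 17 h 0 min.

17.00 hours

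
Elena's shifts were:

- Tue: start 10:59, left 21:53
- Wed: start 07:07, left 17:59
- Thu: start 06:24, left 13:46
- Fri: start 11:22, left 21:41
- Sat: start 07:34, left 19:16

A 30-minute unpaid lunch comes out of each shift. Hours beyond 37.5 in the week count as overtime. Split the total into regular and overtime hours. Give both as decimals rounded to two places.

Tue: 10:59–21:53 = 10 h 54 min; less 30 min break → 10 h 24 min
Wed: 07:07–17:59 = 10 h 52 min; less 30 min break → 10 h 22 min
Thu: 06:24–13:46 = 7 h 22 min; less 30 min break → 6 h 52 min
Fri: 11:22–21:41 = 10 h 19 min; less 30 min break → 9 h 49 min
Sat: 07:34–19:16 = 11 h 42 min; less 30 min break → 11 h 12 min
Total worked: 48 h 39 min = 48.65 h.
Threshold 37.5 h → overtime 11 h 9 min, regular 37 h 30 min.

Regular 37.50 hours, overtime 11.15 hours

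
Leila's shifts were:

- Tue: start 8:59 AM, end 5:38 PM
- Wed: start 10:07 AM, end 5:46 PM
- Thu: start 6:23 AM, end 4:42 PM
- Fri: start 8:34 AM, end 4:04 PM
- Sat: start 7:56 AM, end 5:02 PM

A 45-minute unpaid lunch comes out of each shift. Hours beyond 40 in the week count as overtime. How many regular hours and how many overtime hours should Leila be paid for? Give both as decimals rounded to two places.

Tue: 8:59 AM–5:38 PM = 8 h 39 min; less 45 min break → 7 h 54 min
Wed: 10:07 AM–5:46 PM = 7 h 39 min; less 45 min break → 6 h 54 min
Thu: 6:23 AM–4:42 PM = 10 h 19 min; less 45 min break → 9 h 34 min
Fri: 8:34 AM–4:04 PM = 7 h 30 min; less 45 min break → 6 h 45 min
Sat: 7:56 AM–5:02 PM = 9 h 6 min; less 45 min break → 8 h 21 min
Total worked: 39 h 28 min = 39.47 h.
Threshold 40 h → overtime 0 h 0 min, regular 39 h 28 min.

Regular 39.47 hours, overtime 0.00 hours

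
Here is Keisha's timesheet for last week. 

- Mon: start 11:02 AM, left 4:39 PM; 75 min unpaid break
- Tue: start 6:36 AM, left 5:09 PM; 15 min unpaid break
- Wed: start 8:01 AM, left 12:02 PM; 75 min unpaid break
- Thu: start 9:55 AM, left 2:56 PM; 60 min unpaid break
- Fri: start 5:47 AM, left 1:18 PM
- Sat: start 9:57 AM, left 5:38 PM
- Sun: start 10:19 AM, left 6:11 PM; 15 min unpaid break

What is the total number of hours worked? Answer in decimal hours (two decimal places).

Mon: 11:02 AM–4:39 PM = 5 h 37 min; less 75 min break → 4 h 22 min
Tue: 6:36 AM–5:09 PM = 10 h 33 min; less 15 min break → 10 h 18 min
Wed: 8:01 AM–12:02 PM = 4 h 1 min; less 75 min break → 2 h 46 min
Thu: 9:55 AM–2:56 PM = 5 h 1 min; less 60 min break → 4 h 1 min
Fri: 5:47 AM–1:18 PM = 7 h 31 min
Sat: 9:57 AM–5:38 PM = 7 h 41 min
Sun: 10:19 AM–6:11 PM = 7 h 52 min; less 15 min break → 7 h 37 min
Total: 4 h 22 min + 10 h 18 min + 2 h 46 min + 4 h 1 min + 7 h 31 min + 7 h 41 min + 7 h 37 min = 44 h 16 min.

44.27 hours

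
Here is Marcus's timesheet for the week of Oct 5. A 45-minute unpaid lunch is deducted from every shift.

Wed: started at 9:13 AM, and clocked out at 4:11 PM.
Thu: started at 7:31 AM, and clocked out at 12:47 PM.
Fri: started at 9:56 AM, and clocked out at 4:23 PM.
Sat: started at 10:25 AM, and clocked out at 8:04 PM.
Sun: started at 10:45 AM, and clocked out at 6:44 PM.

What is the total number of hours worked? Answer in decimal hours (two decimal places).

Wed: 9:13 AM–4:11 PM = 6 h 58 min; less 45 min break → 6 h 13 min
Thu: 7:31 AM–12:47 PM = 5 h 16 min; less 45 min break → 4 h 31 min
Fri: 9:56 AM–4:23 PM = 6 h 27 min; less 45 min break → 5 h 42 min
Sat: 10:25 AM–8:04 PM = 9 h 39 min; less 45 min break → 8 h 54 min
Sun: 10:45 AM–6:44 PM = 7 h 59 min; less 45 min break → 7 h 14 min
Total: 6 h 13 min + 4 h 31 min + 5 h 42 min + 8 h 54 min + 7 h 14 min = 32 h 34 min.

32.57 hours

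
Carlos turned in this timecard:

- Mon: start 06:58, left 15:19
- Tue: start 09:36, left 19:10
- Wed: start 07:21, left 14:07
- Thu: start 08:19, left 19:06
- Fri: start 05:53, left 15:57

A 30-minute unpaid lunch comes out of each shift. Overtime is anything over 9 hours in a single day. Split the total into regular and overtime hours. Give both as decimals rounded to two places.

Regular 41.12 hours, overtime 1.92 hours

Mon: 06:58–15:19 = 8 h 21 min; less 30 min break → 7 h 51 min
Tue: 09:36–19:10 = 9 h 34 min; less 30 min break → 9 h 4 min
Wed: 07:21–14:07 = 6 h 46 min; less 30 min break → 6 h 16 min
Thu: 08:19–19:06 = 10 h 47 min; less 30 min break → 10 h 17 min
Fri: 05:53–15:57 = 10 h 4 min; less 30 min break → 9 h 34 min
Mon reg 7 h 51 min / OT 0 h 0 min; Tue reg 9 h 0 min / OT 0 h 4 min; Wed reg 6 h 16 min / OT 0 h 0 min; Thu reg 9 h 0 min / OT 1 h 17 min; Fri reg 9 h 0 min / OT 0 h 34 min.
Totals: regular 41 h 7 min, overtime 1 h 55 min.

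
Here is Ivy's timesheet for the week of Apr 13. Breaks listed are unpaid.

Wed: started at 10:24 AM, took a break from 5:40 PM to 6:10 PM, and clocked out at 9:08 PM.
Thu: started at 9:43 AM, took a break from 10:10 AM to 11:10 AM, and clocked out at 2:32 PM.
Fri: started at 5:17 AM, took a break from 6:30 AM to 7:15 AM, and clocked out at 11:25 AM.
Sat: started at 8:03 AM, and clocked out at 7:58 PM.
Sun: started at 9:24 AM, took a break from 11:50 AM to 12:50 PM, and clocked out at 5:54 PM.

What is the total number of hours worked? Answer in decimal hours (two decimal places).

Wed: 10:24 AM–9:08 PM = 10 h 44 min; less 30 min break → 10 h 14 min
Thu: 9:43 AM–2:32 PM = 4 h 49 min; less 60 min break → 3 h 49 min
Fri: 5:17 AM–11:25 AM = 6 h 8 min; less 45 min break → 5 h 23 min
Sat: 8:03 AM–7:58 PM = 11 h 55 min
Sun: 9:24 AM–5:54 PM = 8 h 30 min; less 60 min break → 7 h 30 min
Total: 10 h 14 min + 3 h 49 min + 5 h 23 min + 11 h 55 min + 7 h 30 min = 38 h 51 min.

38.85 hours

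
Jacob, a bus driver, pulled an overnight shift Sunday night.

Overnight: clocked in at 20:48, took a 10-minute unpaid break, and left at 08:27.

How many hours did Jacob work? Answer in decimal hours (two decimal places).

Overnight: 20:48 → midnight = 3 h 12 min; midnight → 08:27 = 8 h 27 min; span 11 h 39 min; less 10 min break → 11 h 29 min

11.48 hours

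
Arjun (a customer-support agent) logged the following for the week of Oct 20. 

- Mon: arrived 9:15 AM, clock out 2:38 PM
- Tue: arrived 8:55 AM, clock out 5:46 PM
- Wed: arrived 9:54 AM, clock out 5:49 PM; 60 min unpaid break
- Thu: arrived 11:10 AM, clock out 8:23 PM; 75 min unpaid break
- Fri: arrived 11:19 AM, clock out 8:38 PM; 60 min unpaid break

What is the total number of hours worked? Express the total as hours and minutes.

Mon: 9:15 AM–2:38 PM = 5 h 23 min
Tue: 8:55 AM–5:46 PM = 8 h 51 min
Wed: 9:54 AM–5:49 PM = 7 h 55 min; less 60 min break → 6 h 55 min
Thu: 11:10 AM–8:23 PM = 9 h 13 min; less 75 min break → 7 h 58 min
Fri: 11:19 AM–8:38 PM = 9 h 19 min; less 60 min break → 8 h 19 min
Total: 5 h 23 min + 8 h 51 min + 6 h 55 min + 7 h 58 min + 8 h 19 min = 37 h 26 min.

37 h 26 min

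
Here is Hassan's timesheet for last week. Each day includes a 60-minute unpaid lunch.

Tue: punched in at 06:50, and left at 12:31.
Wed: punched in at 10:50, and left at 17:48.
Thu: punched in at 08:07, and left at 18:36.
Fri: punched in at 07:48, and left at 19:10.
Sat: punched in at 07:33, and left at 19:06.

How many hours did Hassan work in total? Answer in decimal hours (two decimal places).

Tue: 06:50–12:31 = 5 h 41 min; less 60 min break → 4 h 41 min
Wed: 10:50–17:48 = 6 h 58 min; less 60 min break → 5 h 58 min
Thu: 08:07–18:36 = 10 h 29 min; less 60 min break → 9 h 29 min
Fri: 07:48–19:10 = 11 h 22 min; less 60 min break → 10 h 22 min
Sat: 07:33–19:06 = 11 h 33 min; less 60 min break → 10 h 33 min
Total: 4 h 41 min + 5 h 58 min + 9 h 29 min + 10 h 22 min + 10 h 33 min = 41 h 3 min.

41.05 hours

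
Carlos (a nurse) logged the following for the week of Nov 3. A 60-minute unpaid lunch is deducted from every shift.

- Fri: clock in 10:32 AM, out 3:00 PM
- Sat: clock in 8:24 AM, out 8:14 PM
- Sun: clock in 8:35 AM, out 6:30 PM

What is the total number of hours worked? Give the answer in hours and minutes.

Fri: 10:32 AM–3:00 PM = 4 h 28 min; less 60 min break → 3 h 28 min
Sat: 8:24 AM–8:14 PM = 11 h 50 min; less 60 min break → 10 h 50 min
Sun: 8:35 AM–6:30 PM = 9 h 55 min; less 60 min break → 8 h 55 min
Total: 3 h 28 min + 10 h 50 min + 8 h 55 min = 23 h 13 min.

23 h 13 min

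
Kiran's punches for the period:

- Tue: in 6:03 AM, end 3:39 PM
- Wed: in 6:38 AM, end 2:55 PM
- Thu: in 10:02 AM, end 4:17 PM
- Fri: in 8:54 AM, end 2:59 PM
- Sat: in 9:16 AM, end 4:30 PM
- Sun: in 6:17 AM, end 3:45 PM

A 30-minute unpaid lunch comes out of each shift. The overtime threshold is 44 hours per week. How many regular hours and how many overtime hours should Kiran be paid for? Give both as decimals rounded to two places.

Regular 43.92 hours, overtime 0.00 hours

Tue: 6:03 AM–3:39 PM = 9 h 36 min; less 30 min break → 9 h 6 min
Wed: 6:38 AM–2:55 PM = 8 h 17 min; less 30 min break → 7 h 47 min
Thu: 10:02 AM–4:17 PM = 6 h 15 min; less 30 min break → 5 h 45 min
Fri: 8:54 AM–2:59 PM = 6 h 5 min; less 30 min break → 5 h 35 min
Sat: 9:16 AM–4:30 PM = 7 h 14 min; less 30 min break → 6 h 44 min
Sun: 6:17 AM–3:45 PM = 9 h 28 min; less 30 min break → 8 h 58 min
Total worked: 43 h 55 min = 43.92 h.
Threshold 44 h → overtime 0 h 0 min, regular 43 h 55 min.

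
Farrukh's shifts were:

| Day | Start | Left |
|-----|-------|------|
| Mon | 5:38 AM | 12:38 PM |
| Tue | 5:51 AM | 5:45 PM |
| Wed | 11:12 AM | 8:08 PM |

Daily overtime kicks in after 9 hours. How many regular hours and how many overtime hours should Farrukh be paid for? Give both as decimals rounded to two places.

Regular 24.93 hours, overtime 2.90 hours

Mon: 5:38 AM–12:38 PM = 7 h 0 min
Tue: 5:51 AM–5:45 PM = 11 h 54 min
Wed: 11:12 AM–8:08 PM = 8 h 56 min
Mon reg 7 h 0 min / OT 0 h 0 min; Tue reg 9 h 0 min / OT 2 h 54 min; Wed reg 8 h 56 min / OT 0 h 0 min.
Totals: regular 24 h 56 min, overtime 2 h 54 min.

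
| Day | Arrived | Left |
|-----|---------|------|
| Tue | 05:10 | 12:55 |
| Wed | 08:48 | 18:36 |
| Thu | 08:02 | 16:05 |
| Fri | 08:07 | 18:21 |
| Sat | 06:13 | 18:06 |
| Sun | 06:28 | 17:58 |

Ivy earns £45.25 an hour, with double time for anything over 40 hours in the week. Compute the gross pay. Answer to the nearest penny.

Tue: 05:10–12:55 = 7 h 45 min
Wed: 08:48–18:36 = 9 h 48 min
Thu: 08:02–16:05 = 8 h 3 min
Fri: 08:07–18:21 = 10 h 14 min
Sat: 06:13–18:06 = 11 h 53 min
Sun: 06:28–17:58 = 11 h 30 min
Total worked: 59 h 13 min = 3553 min.
Regular 40 h 0 min = 2400 min at £45.25/h; overtime 19 h 13 min = 1153 min at £90.50/h.
Pay = (2400 × £45.25 + 1153 × £90.50) ÷ 60 = £3549.11.

£3549.11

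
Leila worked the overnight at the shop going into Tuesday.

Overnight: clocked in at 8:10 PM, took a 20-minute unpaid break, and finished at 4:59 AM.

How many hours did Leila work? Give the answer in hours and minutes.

8 h 29 min

Overnight: 8:10 PM → midnight = 3 h 50 min; midnight → 4:59 AM = 4 h 59 min; span 8 h 49 min; less 20 min break → 8 h 29 min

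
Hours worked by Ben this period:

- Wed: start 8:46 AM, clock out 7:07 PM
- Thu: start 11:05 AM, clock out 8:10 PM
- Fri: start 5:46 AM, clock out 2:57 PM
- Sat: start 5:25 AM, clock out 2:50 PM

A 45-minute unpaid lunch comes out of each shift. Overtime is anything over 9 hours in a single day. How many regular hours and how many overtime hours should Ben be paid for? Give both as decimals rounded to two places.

Wed: 8:46 AM–7:07 PM = 10 h 21 min; less 45 min break → 9 h 36 min
Thu: 11:05 AM–8:10 PM = 9 h 5 min; less 45 min break → 8 h 20 min
Fri: 5:46 AM–2:57 PM = 9 h 11 min; less 45 min break → 8 h 26 min
Sat: 5:25 AM–2:50 PM = 9 h 25 min; less 45 min break → 8 h 40 min
Wed reg 9 h 0 min / OT 0 h 36 min; Thu reg 8 h 20 min / OT 0 h 0 min; Fri reg 8 h 26 min / OT 0 h 0 min; Sat reg 8 h 40 min / OT 0 h 0 min.
Totals: regular 34 h 26 min, overtime 0 h 36 min.

Regular 34.43 hours, overtime 0.60 hours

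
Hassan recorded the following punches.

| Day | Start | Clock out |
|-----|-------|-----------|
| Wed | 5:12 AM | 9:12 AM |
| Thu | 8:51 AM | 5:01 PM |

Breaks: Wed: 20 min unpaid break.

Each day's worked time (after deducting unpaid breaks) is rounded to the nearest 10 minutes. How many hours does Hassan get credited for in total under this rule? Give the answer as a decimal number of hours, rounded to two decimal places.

11.83 hours

Wed: 5:12 AM–9:12 AM = 4 h 0 min − 20 min = 3 h 40 min → rounds to 3 h 40 min
Thu: 8:51 AM–5:01 PM = 8 h 10 min → rounds to 8 h 10 min
Total credited: 11 h 50 min.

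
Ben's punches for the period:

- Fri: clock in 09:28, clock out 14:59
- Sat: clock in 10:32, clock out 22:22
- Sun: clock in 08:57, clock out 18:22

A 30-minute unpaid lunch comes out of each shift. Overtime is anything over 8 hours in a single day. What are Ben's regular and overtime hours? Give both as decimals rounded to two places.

Fri: 09:28–14:59 = 5 h 31 min; less 30 min break → 5 h 1 min
Sat: 10:32–22:22 = 11 h 50 min; less 30 min break → 11 h 20 min
Sun: 08:57–18:22 = 9 h 25 min; less 30 min break → 8 h 55 min
Fri reg 5 h 1 min / OT 0 h 0 min; Sat reg 8 h 0 min / OT 3 h 20 min; Sun reg 8 h 0 min / OT 0 h 55 min.
Totals: regular 21 h 1 min, overtime 4 h 15 min.

Regular 21.02 hours, overtime 4.25 hours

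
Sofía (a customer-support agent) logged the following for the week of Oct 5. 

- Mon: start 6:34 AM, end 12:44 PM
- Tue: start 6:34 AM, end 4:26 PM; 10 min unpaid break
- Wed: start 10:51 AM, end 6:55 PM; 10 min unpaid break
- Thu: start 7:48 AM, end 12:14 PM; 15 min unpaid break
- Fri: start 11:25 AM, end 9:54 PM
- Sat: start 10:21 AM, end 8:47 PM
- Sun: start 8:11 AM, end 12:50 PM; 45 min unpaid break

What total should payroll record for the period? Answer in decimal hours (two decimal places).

Mon: 6:34 AM–12:44 PM = 6 h 10 min
Tue: 6:34 AM–4:26 PM = 9 h 52 min; less 10 min break → 9 h 42 min
Wed: 10:51 AM–6:55 PM = 8 h 4 min; less 10 min break → 7 h 54 min
Thu: 7:48 AM–12:14 PM = 4 h 26 min; less 15 min break → 4 h 11 min
Fri: 11:25 AM–9:54 PM = 10 h 29 min
Sat: 10:21 AM–8:47 PM = 10 h 26 min
Sun: 8:11 AM–12:50 PM = 4 h 39 min; less 45 min break → 3 h 54 min
Total: 6 h 10 min + 9 h 42 min + 7 h 54 min + 4 h 11 min + 10 h 29 min + 10 h 26 min + 3 h 54 min = 52 h 46 min.

52.77 hours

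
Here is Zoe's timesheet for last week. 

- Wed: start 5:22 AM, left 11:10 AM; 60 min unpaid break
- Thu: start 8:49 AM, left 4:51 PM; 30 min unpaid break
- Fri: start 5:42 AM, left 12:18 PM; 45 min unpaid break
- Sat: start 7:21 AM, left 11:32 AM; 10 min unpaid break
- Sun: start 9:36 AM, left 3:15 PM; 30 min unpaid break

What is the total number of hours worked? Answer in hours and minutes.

27 h 21 min

Wed: 5:22 AM–11:10 AM = 5 h 48 min; less 60 min break → 4 h 48 min
Thu: 8:49 AM–4:51 PM = 8 h 2 min; less 30 min break → 7 h 32 min
Fri: 5:42 AM–12:18 PM = 6 h 36 min; less 45 min break → 5 h 51 min
Sat: 7:21 AM–11:32 AM = 4 h 11 min; less 10 min break → 4 h 1 min
Sun: 9:36 AM–3:15 PM = 5 h 39 min; less 30 min break → 5 h 9 min
Total: 4 h 48 min + 7 h 32 min + 5 h 51 min + 4 h 1 min + 5 h 9 min = 27 h 21 min.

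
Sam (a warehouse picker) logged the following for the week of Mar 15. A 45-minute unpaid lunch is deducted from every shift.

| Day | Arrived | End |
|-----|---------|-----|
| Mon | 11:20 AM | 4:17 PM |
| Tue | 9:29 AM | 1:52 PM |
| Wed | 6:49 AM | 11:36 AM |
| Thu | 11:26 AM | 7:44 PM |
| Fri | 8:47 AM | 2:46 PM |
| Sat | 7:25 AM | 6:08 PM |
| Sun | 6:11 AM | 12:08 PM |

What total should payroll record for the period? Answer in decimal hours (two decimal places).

Mon: 11:20 AM–4:17 PM = 4 h 57 min; less 45 min break → 4 h 12 min
Tue: 9:29 AM–1:52 PM = 4 h 23 min; less 45 min break → 3 h 38 min
Wed: 6:49 AM–11:36 AM = 4 h 47 min; less 45 min break → 4 h 2 min
Thu: 11:26 AM–7:44 PM = 8 h 18 min; less 45 min break → 7 h 33 min
Fri: 8:47 AM–2:46 PM = 5 h 59 min; less 45 min break → 5 h 14 min
Sat: 7:25 AM–6:08 PM = 10 h 43 min; less 45 min break → 9 h 58 min
Sun: 6:11 AM–12:08 PM = 5 h 57 min; less 45 min break → 5 h 12 min
Total: 4 h 12 min + 3 h 38 min + 4 h 2 min + 7 h 33 min + 5 h 14 min + 9 h 58 min + 5 h 12 min = 39 h 49 min.

39.82 hours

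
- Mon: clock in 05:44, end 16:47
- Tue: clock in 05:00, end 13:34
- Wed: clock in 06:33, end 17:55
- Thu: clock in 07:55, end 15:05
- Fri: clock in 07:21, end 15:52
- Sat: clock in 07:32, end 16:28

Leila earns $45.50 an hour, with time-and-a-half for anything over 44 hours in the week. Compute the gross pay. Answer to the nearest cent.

$2793.70

Mon: 05:44–16:47 = 11 h 3 min
Tue: 05:00–13:34 = 8 h 34 min
Wed: 06:33–17:55 = 11 h 22 min
Thu: 07:55–15:05 = 7 h 10 min
Fri: 07:21–15:52 = 8 h 31 min
Sat: 07:32–16:28 = 8 h 56 min
Total worked: 55 h 36 min = 3336 min.
Regular 44 h 0 min = 2640 min at $45.50/h; overtime 11 h 36 min = 696 min at $68.25/h.
Pay = (2640 × $45.50 + 696 × $68.25) ÷ 60 = $2793.70.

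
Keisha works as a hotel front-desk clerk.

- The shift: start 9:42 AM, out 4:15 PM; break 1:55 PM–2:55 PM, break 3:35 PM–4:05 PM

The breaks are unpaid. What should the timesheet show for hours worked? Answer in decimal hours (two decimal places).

The shift: 9:42 AM–4:15 PM = 6 h 33 min; less 90 min break → 5 h 3 min

5.05 hours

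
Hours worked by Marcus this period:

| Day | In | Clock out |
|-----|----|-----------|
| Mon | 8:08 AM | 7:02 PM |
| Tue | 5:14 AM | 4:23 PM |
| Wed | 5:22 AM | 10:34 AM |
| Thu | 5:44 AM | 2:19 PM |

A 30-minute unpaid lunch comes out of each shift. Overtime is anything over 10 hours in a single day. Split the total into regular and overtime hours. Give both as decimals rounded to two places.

Mon: 8:08 AM–7:02 PM = 10 h 54 min; less 30 min break → 10 h 24 min
Tue: 5:14 AM–4:23 PM = 11 h 9 min; less 30 min break → 10 h 39 min
Wed: 5:22 AM–10:34 AM = 5 h 12 min; less 30 min break → 4 h 42 min
Thu: 5:44 AM–2:19 PM = 8 h 35 min; less 30 min break → 8 h 5 min
Mon reg 10 h 0 min / OT 0 h 24 min; Tue reg 10 h 0 min / OT 0 h 39 min; Wed reg 4 h 42 min / OT 0 h 0 min; Thu reg 8 h 5 min / OT 0 h 0 min.
Totals: regular 32 h 47 min, overtime 1 h 3 min.

Regular 32.78 hours, overtime 1.05 hours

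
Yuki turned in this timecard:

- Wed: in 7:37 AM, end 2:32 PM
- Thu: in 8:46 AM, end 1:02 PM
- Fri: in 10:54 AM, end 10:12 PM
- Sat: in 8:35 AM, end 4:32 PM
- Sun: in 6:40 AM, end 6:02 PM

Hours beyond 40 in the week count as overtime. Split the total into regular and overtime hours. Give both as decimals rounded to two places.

Wed: 7:37 AM–2:32 PM = 6 h 55 min
Thu: 8:46 AM–1:02 PM = 4 h 16 min
Fri: 10:54 AM–10:12 PM = 11 h 18 min
Sat: 8:35 AM–4:32 PM = 7 h 57 min
Sun: 6:40 AM–6:02 PM = 11 h 22 min
Total worked: 41 h 48 min = 41.80 h.
Threshold 40 h → overtime 1 h 48 min, regular 40 h 0 min.

Regular 40.00 hours, overtime 1.80 hours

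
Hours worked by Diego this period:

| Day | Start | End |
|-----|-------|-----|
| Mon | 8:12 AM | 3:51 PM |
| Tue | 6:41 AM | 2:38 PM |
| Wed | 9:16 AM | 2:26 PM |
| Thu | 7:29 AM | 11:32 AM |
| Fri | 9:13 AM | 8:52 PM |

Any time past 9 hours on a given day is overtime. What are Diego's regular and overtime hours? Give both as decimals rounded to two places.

Regular 33.82 hours, overtime 2.65 hours

Mon: 8:12 AM–3:51 PM = 7 h 39 min
Tue: 6:41 AM–2:38 PM = 7 h 57 min
Wed: 9:16 AM–2:26 PM = 5 h 10 min
Thu: 7:29 AM–11:32 AM = 4 h 3 min
Fri: 9:13 AM–8:52 PM = 11 h 39 min
Mon reg 7 h 39 min / OT 0 h 0 min; Tue reg 7 h 57 min / OT 0 h 0 min; Wed reg 5 h 10 min / OT 0 h 0 min; Thu reg 4 h 3 min / OT 0 h 0 min; Fri reg 9 h 0 min / OT 2 h 39 min.
Totals: regular 33 h 49 min, overtime 2 h 39 min.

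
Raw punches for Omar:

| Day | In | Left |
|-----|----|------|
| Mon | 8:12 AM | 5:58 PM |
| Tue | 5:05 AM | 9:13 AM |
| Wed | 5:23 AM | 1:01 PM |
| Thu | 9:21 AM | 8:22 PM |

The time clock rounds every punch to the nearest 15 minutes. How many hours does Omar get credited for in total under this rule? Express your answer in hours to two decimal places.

Mon: in 8:12 AM→8:15 AM, out 5:58 PM→6:00 PM; 9 h 45 min
Tue: in 5:05 AM→5:00 AM, out 9:13 AM→9:15 AM; 4 h 15 min
Wed: in 5:23 AM→5:30 AM, out 1:01 PM→1:00 PM; 7 h 30 min
Thu: in 9:21 AM→9:15 AM, out 8:22 PM→8:15 PM; 11 h 0 min
Total credited: 32 h 30 min.

32.50 hours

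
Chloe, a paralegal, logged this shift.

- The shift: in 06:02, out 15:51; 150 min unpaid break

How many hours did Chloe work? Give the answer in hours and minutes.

7 h 19 min

The shift: 06:02–15:51 = 9 h 49 min; less 150 min break → 7 h 19 min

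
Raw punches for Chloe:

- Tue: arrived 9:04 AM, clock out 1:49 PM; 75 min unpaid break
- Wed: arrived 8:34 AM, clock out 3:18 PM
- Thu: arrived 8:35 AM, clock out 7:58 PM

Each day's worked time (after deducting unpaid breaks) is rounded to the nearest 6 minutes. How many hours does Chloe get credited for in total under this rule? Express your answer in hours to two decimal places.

Tue: 9:04 AM–1:49 PM = 4 h 45 min − 75 min = 3 h 30 min → rounds to 3 h 30 min
Wed: 8:34 AM–3:18 PM = 6 h 44 min → rounds to 6 h 42 min
Thu: 8:35 AM–7:58 PM = 11 h 23 min → rounds to 11 h 24 min
Total credited: 21 h 36 min.

21.60 hours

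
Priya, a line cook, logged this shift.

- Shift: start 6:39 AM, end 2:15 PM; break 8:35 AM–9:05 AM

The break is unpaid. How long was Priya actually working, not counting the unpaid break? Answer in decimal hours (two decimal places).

Shift: 6:39 AM–2:15 PM = 7 h 36 min; less 30 min break → 7 h 6 min

7.10 hours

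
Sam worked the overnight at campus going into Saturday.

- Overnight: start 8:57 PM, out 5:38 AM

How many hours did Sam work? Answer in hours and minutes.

Overnight: 8:57 PM → midnight = 3 h 3 min; midnight → 5:38 AM = 5 h 38 min; span 8 h 41 min

8 h 41 min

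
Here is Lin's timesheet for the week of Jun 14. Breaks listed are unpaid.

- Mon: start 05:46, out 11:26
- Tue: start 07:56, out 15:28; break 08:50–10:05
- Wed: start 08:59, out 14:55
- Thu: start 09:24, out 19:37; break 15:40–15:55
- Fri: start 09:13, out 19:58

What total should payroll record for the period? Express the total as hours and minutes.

Mon: 05:46–11:26 = 5 h 40 min
Tue: 07:56–15:28 = 7 h 32 min; less 75 min break → 6 h 17 min
Wed: 08:59–14:55 = 5 h 56 min
Thu: 09:24–19:37 = 10 h 13 min; less 15 min break → 9 h 58 min
Fri: 09:13–19:58 = 10 h 45 min
Total: 5 h 40 min + 6 h 17 min + 5 h 56 min + 9 h 58 min + 10 h 45 min = 38 h 36 min.

38 h 36 min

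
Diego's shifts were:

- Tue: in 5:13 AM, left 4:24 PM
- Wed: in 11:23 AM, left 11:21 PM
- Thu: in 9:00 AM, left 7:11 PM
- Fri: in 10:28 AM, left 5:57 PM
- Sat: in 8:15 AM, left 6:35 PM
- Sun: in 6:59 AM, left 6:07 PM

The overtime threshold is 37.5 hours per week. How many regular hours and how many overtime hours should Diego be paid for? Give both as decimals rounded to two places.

Tue: 5:13 AM–4:24 PM = 11 h 11 min
Wed: 11:23 AM–11:21 PM = 11 h 58 min
Thu: 9:00 AM–7:11 PM = 10 h 11 min
Fri: 10:28 AM–5:57 PM = 7 h 29 min
Sat: 8:15 AM–6:35 PM = 10 h 20 min
Sun: 6:59 AM–6:07 PM = 11 h 8 min
Total worked: 62 h 17 min = 62.28 h.
Threshold 37.5 h → overtime 24 h 47 min, regular 37 h 30 min.

Regular 37.50 hours, overtime 24.78 hours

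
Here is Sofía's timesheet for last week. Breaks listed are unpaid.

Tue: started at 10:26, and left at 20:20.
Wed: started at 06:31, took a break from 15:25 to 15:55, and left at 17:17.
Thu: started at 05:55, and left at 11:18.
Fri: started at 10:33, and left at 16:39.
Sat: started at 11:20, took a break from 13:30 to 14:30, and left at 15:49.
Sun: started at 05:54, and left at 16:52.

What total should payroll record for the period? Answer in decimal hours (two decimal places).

46.10 hours

Tue: 10:26–20:20 = 9 h 54 min
Wed: 06:31–17:17 = 10 h 46 min; less 30 min break → 10 h 16 min
Thu: 05:55–11:18 = 5 h 23 min
Fri: 10:33–16:39 = 6 h 6 min
Sat: 11:20–15:49 = 4 h 29 min; less 60 min break → 3 h 29 min
Sun: 05:54–16:52 = 10 h 58 min
Total: 9 h 54 min + 10 h 16 min + 5 h 23 min + 6 h 6 min + 3 h 29 min + 10 h 58 min = 46 h 6 min.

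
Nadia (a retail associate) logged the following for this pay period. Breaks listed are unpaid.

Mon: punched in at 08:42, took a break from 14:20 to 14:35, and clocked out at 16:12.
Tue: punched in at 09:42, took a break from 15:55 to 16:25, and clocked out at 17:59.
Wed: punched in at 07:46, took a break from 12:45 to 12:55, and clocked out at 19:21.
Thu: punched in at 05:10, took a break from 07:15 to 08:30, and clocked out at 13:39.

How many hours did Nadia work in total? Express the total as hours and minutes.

33 h 41 min

Mon: 08:42–16:12 = 7 h 30 min; less 15 min break → 7 h 15 min
Tue: 09:42–17:59 = 8 h 17 min; less 30 min break → 7 h 47 min
Wed: 07:46–19:21 = 11 h 35 min; less 10 min break → 11 h 25 min
Thu: 05:10–13:39 = 8 h 29 min; less 75 min break → 7 h 14 min
Total: 7 h 15 min + 7 h 47 min + 11 h 25 min + 7 h 14 min = 33 h 41 min.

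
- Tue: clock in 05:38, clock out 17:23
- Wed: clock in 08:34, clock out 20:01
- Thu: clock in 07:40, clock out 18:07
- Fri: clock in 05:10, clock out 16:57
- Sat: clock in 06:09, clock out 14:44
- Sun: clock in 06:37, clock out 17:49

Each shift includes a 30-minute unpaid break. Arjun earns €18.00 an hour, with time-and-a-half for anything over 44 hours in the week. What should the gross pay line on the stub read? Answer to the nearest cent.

Tue: 05:38–17:23 = 11 h 45 min; less 30 min break → 11 h 15 min
Wed: 08:34–20:01 = 11 h 27 min; less 30 min break → 10 h 57 min
Thu: 07:40–18:07 = 10 h 27 min; less 30 min break → 9 h 57 min
Fri: 05:10–16:57 = 11 h 47 min; less 30 min break → 11 h 17 min
Sat: 06:09–14:44 = 8 h 35 min; less 30 min break → 8 h 5 min
Sun: 06:37–17:49 = 11 h 12 min; less 30 min break → 10 h 42 min
Total worked: 62 h 13 min = 3733 min.
Regular 44 h 0 min = 2640 min at €18.00/h; overtime 18 h 13 min = 1093 min at €27.00/h.
Pay = (2640 × €18.00 + 1093 × €27.00) ÷ 60 = €1283.85.

€1283.85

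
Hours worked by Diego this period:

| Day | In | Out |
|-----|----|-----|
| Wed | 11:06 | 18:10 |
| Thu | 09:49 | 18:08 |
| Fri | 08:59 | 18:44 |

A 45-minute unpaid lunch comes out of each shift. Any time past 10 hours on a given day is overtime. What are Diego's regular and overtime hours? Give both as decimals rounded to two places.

Wed: 11:06–18:10 = 7 h 4 min; less 45 min break → 6 h 19 min
Thu: 09:49–18:08 = 8 h 19 min; less 45 min break → 7 h 34 min
Fri: 08:59–18:44 = 9 h 45 min; less 45 min break → 9 h 0 min
Wed reg 6 h 19 min / OT 0 h 0 min; Thu reg 7 h 34 min / OT 0 h 0 min; Fri reg 9 h 0 min / OT 0 h 0 min.
Totals: regular 22 h 53 min, overtime 0 h 0 min.

Regular 22.88 hours, overtime 0.00 hours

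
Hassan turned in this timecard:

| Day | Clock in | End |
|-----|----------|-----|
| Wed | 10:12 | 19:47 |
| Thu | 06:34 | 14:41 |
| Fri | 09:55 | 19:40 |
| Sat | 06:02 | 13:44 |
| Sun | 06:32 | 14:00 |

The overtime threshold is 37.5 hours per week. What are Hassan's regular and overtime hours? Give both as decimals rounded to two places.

Wed: 10:12–19:47 = 9 h 35 min
Thu: 06:34–14:41 = 8 h 7 min
Fri: 09:55–19:40 = 9 h 45 min
Sat: 06:02–13:44 = 7 h 42 min
Sun: 06:32–14:00 = 7 h 28 min
Total worked: 42 h 37 min = 42.62 h.
Threshold 37.5 h → overtime 5 h 7 min, regular 37 h 30 min.

Regular 37.50 hours, overtime 5.12 hours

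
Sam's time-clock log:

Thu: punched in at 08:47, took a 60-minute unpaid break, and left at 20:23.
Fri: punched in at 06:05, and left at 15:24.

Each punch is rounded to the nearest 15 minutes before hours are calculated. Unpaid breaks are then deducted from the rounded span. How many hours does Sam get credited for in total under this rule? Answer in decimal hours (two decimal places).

20.25 hours

Thu: in 08:47→08:45, out 20:23→20:30; 11 h 45 min − 60 min = 10 h 45 min
Fri: in 06:05→06:00, out 15:24→15:30; 9 h 30 min
Total credited: 20 h 15 min.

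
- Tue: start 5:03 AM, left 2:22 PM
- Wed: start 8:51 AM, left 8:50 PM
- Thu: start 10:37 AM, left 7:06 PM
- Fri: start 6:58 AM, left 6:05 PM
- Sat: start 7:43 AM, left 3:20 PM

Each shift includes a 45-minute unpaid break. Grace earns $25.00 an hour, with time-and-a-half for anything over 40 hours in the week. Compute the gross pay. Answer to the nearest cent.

$1178.75

Tue: 5:03 AM–2:22 PM = 9 h 19 min; less 45 min break → 8 h 34 min
Wed: 8:51 AM–8:50 PM = 11 h 59 min; less 45 min break → 11 h 14 min
Thu: 10:37 AM–7:06 PM = 8 h 29 min; less 45 min break → 7 h 44 min
Fri: 6:58 AM–6:05 PM = 11 h 7 min; less 45 min break → 10 h 22 min
Sat: 7:43 AM–3:20 PM = 7 h 37 min; less 45 min break → 6 h 52 min
Total worked: 44 h 46 min = 2686 min.
Regular 40 h 0 min = 2400 min at $25.00/h; overtime 4 h 46 min = 286 min at $37.50/h.
Pay = (2400 × $25.00 + 286 × $37.50) ÷ 60 = $1178.75.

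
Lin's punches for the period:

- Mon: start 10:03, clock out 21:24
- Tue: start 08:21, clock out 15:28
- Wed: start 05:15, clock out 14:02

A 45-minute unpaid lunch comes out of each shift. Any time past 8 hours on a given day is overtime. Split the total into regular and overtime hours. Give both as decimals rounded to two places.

Regular 22.37 hours, overtime 2.63 hours

Mon: 10:03–21:24 = 11 h 21 min; less 45 min break → 10 h 36 min
Tue: 08:21–15:28 = 7 h 7 min; less 45 min break → 6 h 22 min
Wed: 05:15–14:02 = 8 h 47 min; less 45 min break → 8 h 2 min
Mon reg 8 h 0 min / OT 2 h 36 min; Tue reg 6 h 22 min / OT 0 h 0 min; Wed reg 8 h 0 min / OT 0 h 2 min.
Totals: regular 22 h 22 min, overtime 2 h 38 min.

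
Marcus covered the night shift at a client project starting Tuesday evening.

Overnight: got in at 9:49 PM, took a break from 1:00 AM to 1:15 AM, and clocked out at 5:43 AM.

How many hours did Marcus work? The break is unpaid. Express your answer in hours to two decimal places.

Overnight: 9:49 PM → midnight = 2 h 11 min; midnight → 5:43 AM = 5 h 43 min; span 7 h 54 min; less 15 min break → 7 h 39 min

7.65 hours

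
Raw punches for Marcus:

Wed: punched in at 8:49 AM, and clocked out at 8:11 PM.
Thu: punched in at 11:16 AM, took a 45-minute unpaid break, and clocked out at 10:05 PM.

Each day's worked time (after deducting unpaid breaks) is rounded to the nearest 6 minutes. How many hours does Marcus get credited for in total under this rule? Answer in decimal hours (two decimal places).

21.50 hours

Wed: 8:49 AM–8:11 PM = 11 h 22 min → rounds to 11 h 24 min
Thu: 11:16 AM–10:05 PM = 10 h 49 min − 45 min = 10 h 4 min → rounds to 10 h 6 min
Total credited: 21 h 30 min.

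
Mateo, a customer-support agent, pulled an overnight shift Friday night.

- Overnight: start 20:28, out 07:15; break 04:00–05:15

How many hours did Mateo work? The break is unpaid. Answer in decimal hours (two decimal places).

9.53 hours

Overnight: 20:28 → midnight = 3 h 32 min; midnight → 07:15 = 7 h 15 min; span 10 h 47 min; less 75 min break → 9 h 32 min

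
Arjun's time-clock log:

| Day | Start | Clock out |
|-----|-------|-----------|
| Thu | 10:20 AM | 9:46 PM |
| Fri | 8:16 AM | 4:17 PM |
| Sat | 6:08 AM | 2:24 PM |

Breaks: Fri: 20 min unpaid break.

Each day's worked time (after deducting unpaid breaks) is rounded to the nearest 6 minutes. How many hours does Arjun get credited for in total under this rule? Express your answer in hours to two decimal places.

Thu: 10:20 AM–9:46 PM = 11 h 26 min → rounds to 11 h 24 min
Fri: 8:16 AM–4:17 PM = 8 h 1 min − 20 min = 7 h 41 min → rounds to 7 h 42 min
Sat: 6:08 AM–2:24 PM = 8 h 16 min → rounds to 8 h 18 min
Total credited: 27 h 24 min.

27.40 hours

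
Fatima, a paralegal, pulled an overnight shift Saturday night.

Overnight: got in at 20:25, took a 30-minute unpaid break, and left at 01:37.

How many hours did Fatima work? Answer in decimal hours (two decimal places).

4.70 hours

Overnight: 20:25 → midnight = 3 h 35 min; midnight → 01:37 = 1 h 37 min; span 5 h 12 min; less 30 min break → 4 h 42 min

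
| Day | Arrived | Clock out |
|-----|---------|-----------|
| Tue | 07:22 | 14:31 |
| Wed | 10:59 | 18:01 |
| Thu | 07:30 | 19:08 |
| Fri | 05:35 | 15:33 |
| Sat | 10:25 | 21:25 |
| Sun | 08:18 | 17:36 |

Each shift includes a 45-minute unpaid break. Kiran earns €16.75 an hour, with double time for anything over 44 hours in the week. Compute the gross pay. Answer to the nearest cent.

€991.04

Tue: 07:22–14:31 = 7 h 9 min; less 45 min break → 6 h 24 min
Wed: 10:59–18:01 = 7 h 2 min; less 45 min break → 6 h 17 min
Thu: 07:30–19:08 = 11 h 38 min; less 45 min break → 10 h 53 min
Fri: 05:35–15:33 = 9 h 58 min; less 45 min break → 9 h 13 min
Sat: 10:25–21:25 = 11 h 0 min; less 45 min break → 10 h 15 min
Sun: 08:18–17:36 = 9 h 18 min; less 45 min break → 8 h 33 min
Total worked: 51 h 35 min = 3095 min.
Regular 44 h 0 min = 2640 min at €16.75/h; overtime 7 h 35 min = 455 min at €33.50/h.
Pay = (2640 × €16.75 + 455 × €33.50) ÷ 60 = €991.04.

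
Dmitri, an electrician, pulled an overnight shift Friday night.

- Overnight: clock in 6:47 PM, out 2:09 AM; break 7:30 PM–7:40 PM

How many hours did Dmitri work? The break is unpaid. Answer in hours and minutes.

7 h 12 min

Overnight: 6:47 PM → midnight = 5 h 13 min; midnight → 2:09 AM = 2 h 9 min; span 7 h 22 min; less 10 min break → 7 h 12 min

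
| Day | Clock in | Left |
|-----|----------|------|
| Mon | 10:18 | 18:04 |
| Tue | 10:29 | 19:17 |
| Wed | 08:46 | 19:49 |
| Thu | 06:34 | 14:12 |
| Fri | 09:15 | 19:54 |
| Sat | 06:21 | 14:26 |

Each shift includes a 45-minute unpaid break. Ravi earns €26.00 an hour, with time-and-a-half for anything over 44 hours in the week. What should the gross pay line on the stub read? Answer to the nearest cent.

Mon: 10:18–18:04 = 7 h 46 min; less 45 min break → 7 h 1 min
Tue: 10:29–19:17 = 8 h 48 min; less 45 min break → 8 h 3 min
Wed: 08:46–19:49 = 11 h 3 min; less 45 min break → 10 h 18 min
Thu: 06:34–14:12 = 7 h 38 min; less 45 min break → 6 h 53 min
Fri: 09:15–19:54 = 10 h 39 min; less 45 min break → 9 h 54 min
Sat: 06:21–14:26 = 8 h 5 min; less 45 min break → 7 h 20 min
Total worked: 49 h 29 min = 2969 min.
Regular 44 h 0 min = 2640 min at €26.00/h; overtime 5 h 29 min = 329 min at €39.00/h.
Pay = (2640 × €26.00 + 329 × €39.00) ÷ 60 = €1357.85.

€1357.85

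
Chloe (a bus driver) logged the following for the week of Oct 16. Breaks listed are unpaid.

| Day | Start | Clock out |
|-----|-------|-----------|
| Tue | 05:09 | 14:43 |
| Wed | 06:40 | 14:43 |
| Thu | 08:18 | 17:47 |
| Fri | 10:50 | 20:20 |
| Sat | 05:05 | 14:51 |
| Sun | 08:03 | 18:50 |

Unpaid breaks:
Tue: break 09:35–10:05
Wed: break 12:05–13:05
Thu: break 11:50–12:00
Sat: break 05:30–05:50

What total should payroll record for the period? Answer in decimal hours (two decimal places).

Tue: 05:09–14:43 = 9 h 34 min; less 30 min break → 9 h 4 min
Wed: 06:40–14:43 = 8 h 3 min; less 60 min break → 7 h 3 min
Thu: 08:18–17:47 = 9 h 29 min; less 10 min break → 9 h 19 min
Fri: 10:50–20:20 = 9 h 30 min
Sat: 05:05–14:51 = 9 h 46 min; less 20 min break → 9 h 26 min
Sun: 08:03–18:50 = 10 h 47 min
Total: 9 h 4 min + 7 h 3 min + 9 h 19 min + 9 h 30 min + 9 h 26 min + 10 h 47 min = 55 h 9 min.

55.15 hours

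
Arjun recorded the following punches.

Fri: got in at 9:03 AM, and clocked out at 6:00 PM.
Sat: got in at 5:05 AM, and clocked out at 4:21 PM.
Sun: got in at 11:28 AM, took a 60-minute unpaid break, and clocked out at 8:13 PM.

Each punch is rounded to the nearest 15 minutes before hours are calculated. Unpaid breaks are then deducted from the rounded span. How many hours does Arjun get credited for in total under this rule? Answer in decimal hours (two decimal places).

28.00 hours

Fri: in 9:03 AM→9:00 AM, out 6:00 PM→6:00 PM; 9 h 0 min
Sat: in 5:05 AM→5:00 AM, out 4:21 PM→4:15 PM; 11 h 15 min
Sun: in 11:28 AM→11:30 AM, out 8:13 PM→8:15 PM; 8 h 45 min − 60 min = 7 h 45 min
Total credited: 28 h 0 min.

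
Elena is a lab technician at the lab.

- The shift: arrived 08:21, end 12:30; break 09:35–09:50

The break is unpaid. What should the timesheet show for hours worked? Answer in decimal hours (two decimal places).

3.90 hours

The shift: 08:21–12:30 = 4 h 9 min; less 15 min break → 3 h 54 min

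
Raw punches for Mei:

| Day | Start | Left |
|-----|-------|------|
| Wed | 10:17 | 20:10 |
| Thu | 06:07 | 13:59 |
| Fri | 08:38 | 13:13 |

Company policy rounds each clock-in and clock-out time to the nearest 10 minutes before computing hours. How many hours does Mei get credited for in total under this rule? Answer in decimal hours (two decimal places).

Wed: in 10:17→10:20, out 20:10→20:10; 9 h 50 min
Thu: in 06:07→06:10, out 13:59→14:00; 7 h 50 min
Fri: in 08:38→08:40, out 13:13→13:10; 4 h 30 min
Total credited: 22 h 10 min.

22.17 hours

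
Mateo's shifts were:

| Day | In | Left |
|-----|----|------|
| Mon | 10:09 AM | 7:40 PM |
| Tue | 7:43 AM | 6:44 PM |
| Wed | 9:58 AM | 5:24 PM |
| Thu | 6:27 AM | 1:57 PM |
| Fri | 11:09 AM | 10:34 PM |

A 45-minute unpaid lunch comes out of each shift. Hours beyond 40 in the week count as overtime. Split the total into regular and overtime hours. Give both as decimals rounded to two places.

Mon: 10:09 AM–7:40 PM = 9 h 31 min; less 45 min break → 8 h 46 min
Tue: 7:43 AM–6:44 PM = 11 h 1 min; less 45 min break → 10 h 16 min
Wed: 9:58 AM–5:24 PM = 7 h 26 min; less 45 min break → 6 h 41 min
Thu: 6:27 AM–1:57 PM = 7 h 30 min; less 45 min break → 6 h 45 min
Fri: 11:09 AM–10:34 PM = 11 h 25 min; less 45 min break → 10 h 40 min
Total worked: 43 h 8 min = 43.13 h.
Threshold 40 h → overtime 3 h 8 min, regular 40 h 0 min.

Regular 40.00 hours, overtime 3.13 hours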